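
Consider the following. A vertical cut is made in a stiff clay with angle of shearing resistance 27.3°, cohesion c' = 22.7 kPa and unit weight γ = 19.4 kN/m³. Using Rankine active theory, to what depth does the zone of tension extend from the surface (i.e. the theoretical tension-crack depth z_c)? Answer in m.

K_a = tan²(45° − 27.3°/2) = 0.3711; √K_a = 0.6092.
The active pressure is zero where K_a γ z = 2c√K_a, so z_c = 2c/(γ√K_a) = 2×22.7/(19.4×0.6092) = 3.841 m.

3.84 m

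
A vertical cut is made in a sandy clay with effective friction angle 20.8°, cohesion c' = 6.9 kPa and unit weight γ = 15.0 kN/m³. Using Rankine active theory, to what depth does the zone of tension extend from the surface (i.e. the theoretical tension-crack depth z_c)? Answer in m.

1.33 m

K_a = tan²(45° − 20.8°/2) = 0.4759; √K_a = 0.6899.
The active pressure is zero where K_a γ z = 2c√K_a, so z_c = 2c/(γ√K_a) = 2×6.9/(15.0×0.6899) = 1.334 m.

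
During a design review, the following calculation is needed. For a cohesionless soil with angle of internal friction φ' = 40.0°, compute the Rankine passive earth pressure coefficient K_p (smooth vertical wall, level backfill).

4.60

K_p = (1 + sin φ)/(1 − sin φ) = tan²(45° + 40.0°/2) = 4.599.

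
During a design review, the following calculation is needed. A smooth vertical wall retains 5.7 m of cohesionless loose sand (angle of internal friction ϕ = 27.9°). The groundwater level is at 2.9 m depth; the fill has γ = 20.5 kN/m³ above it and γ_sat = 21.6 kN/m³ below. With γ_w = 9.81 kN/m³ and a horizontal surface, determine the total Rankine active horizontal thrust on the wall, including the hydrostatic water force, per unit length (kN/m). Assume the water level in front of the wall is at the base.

K_a = tan²(45° − φ/2) = 0.3625.
γ' = 21.6 − 9.81 = 11.79 kN/m³. Depth below WT = 2.8 m.
σ'_h at WT = K_a γ d_w = 21.55 kPa; at base = 21.55 + K_a γ' × 2.8 = 33.51 kPa.
P₁ (0–2.9 m) = ½×21.55×2.9 = 31.25. P₂ (2.9–5.7 m) = ½(21.55+33.51)×2.8 = 77.09.
P_w = ½ γ_w h₂² = 0.5×9.81×2.8² = 38.46. Total = 31.25+77.09+38.46 = 146.8 kN/m.

147 kN/m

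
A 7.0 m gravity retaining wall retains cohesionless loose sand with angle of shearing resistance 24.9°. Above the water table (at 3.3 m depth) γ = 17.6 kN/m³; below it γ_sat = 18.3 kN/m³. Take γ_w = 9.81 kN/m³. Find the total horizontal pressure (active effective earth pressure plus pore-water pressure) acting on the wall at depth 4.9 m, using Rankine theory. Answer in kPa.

44.9 kPa

K_a = (1 − sin φ)/(1 + sin φ) = 0.4074.
γ' = 18.3 − 9.81 = 8.490 kN/m³.
Effective vertical stress at 4.9 m: σ'_v = 17.6×3.3 + 8.490×1.60 = 71.66 kPa.
σ'_h = K_a σ'_v = 0.4074 × 71.66 = 29.20 kPa; u = γ_w × 1.60 = 15.70 kPa.
Total σ_h = 29.20 + 15.70 = 44.89 kPa.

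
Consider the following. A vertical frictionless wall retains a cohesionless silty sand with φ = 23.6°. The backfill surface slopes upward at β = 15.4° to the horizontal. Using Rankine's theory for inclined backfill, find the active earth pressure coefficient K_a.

0.507

K_a = cos β · (cos β − √(cos²β − cos²φ)) / (cos β + √(cos²β − cos²φ)).
cos β = 0.9641, cos φ = 0.9164, √(cos²β − cos²φ) = 0.2996.
K_a = 0.9641 × (0.9641 − 0.2996)/(0.9641 + 0.2996) = 0.5070.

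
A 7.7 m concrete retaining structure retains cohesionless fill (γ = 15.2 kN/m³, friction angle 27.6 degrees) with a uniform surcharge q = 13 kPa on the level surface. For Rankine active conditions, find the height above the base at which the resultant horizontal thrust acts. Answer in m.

2.80 m

K_a = 0.3668.
Triangular part P₁ = ½K_aγH² = 165.3 at H/3 = 2.567 m; rectangular part P₂ = K_a q H = 36.71 at H/2 = 3.850 m.
ȳ = (P₁·2.567 + P₂·3.850)/(P₁+P₂) = 2.800 m.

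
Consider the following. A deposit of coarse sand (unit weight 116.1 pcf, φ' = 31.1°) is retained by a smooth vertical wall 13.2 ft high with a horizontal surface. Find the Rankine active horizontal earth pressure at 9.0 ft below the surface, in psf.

333 psf

K_a = (1 − sin φ)/(1 + sin φ) = 0.3188.
σ_h = K_a γ z = 0.3188 × 116.1 × 9.0 = 333.1 psf.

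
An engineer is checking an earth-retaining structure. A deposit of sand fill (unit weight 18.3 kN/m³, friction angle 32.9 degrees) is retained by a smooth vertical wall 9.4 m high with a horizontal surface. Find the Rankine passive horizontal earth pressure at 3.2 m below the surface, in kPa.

K_p = (1 + sin φ)/(1 − sin φ) = 3.378.
σ_h = K_p γ z = 3.378 × 18.3 × 3.2 = 197.8 kPa.

198 kPa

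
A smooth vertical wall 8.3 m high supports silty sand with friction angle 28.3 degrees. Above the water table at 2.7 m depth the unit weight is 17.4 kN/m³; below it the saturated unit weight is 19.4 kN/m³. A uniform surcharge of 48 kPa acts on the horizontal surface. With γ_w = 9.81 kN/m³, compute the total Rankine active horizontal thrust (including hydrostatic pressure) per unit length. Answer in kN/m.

K_a = tan²(45° − φ/2) = 0.3568.
γ' = 19.4 − 9.81 = 9.590 kN/m³. h₂ = H − d_w = 5.6 m.
σ'_h: at surface K_a·q = 17.13; at WT K_a(q+γd_w) = 33.89; at base K_a(q+γd_w+γ'h₂) = 53.05 kPa.
P₁ = ½(17.13+33.89)×2.7 = 68.86; P₂ = ½(33.89+53.05)×5.6 = 243.4; P_w = ½γ_w h₂² = 153.8.
Total = 68.86+243.4+153.8 = 466.1 kN/m.

466 kN/m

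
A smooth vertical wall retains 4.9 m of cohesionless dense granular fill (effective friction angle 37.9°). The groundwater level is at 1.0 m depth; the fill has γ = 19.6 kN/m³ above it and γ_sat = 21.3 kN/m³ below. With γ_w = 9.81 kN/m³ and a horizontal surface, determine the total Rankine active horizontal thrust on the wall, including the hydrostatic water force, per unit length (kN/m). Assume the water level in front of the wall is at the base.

K_a = tan²(45° − φ/2) = 0.2389.
γ' = 21.3 − 9.81 = 11.49 kN/m³. Depth below WT = 3.9 m.
σ'_h at WT = K_a γ d_w = 4.683 kPa; at base = 4.683 + K_a γ' × 3.9 = 15.39 kPa.
P₁ (0–1.0 m) = ½×4.683×1.0 = 2.342. P₂ (1.0–4.9 m) = ½(4.683+15.39)×3.9 = 39.14.
P_w = ½ γ_w h₂² = 0.5×9.81×3.9² = 74.61. Total = 2.342+39.14+74.61 = 116.1 kN/m.

116 kN/m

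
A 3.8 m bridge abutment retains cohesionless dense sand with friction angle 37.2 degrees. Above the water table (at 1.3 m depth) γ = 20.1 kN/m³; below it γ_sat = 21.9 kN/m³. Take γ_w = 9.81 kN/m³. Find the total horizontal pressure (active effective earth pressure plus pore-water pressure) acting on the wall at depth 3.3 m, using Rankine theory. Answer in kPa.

32.0 kPa

K_a = (1 − sin φ)/(1 + sin φ) = 0.2464.
γ' = 21.9 − 9.81 = 12.09 kN/m³.
Effective vertical stress at 3.3 m: σ'_v = 20.1×1.3 + 12.09×2.00 = 50.31 kPa.
σ'_h = K_a σ'_v = 0.2464 × 50.31 = 12.40 kPa; u = γ_w × 2.00 = 19.62 kPa.
Total σ_h = 12.40 + 19.62 = 32.02 kPa.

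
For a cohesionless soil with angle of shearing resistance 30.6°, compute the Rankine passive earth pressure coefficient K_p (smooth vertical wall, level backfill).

3.07

K_p = (1 + sin φ)/(1 − sin φ) = tan²(45° + 30.6°/2) = 3.074.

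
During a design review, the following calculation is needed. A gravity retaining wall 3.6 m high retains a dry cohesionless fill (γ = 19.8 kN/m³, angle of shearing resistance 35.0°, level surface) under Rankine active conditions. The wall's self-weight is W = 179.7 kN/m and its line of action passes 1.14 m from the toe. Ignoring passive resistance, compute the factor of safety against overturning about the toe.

K_a = tan²(45° − 35.0°/2) = 0.2710.
P_a = ½K_aγH² = 0.5×0.2710×19.8×3.6² = 34.77 kN/m, acting at H/3 = 1.200 m above the base.
Overturning moment M_o = P_a × H/3 = 34.77 × 1.200 = 41.72.
Resisting moment M_r = W × 1.14 = 179.7 × 1.14 = 204.9.
FS_overturning = M_r/M_o = 204.9/41.72 = 4.910.

4.91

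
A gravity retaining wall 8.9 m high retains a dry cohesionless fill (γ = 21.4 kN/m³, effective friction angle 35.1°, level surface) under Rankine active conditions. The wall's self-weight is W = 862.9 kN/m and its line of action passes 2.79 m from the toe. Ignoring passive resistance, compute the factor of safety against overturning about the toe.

3.55

K_a = tan²(45° − 35.1°/2) = 0.2698.
P_a = ½K_aγH² = 0.5×0.2698×21.4×8.9² = 228.7 kN/m, acting at H/3 = 2.967 m above the base.
Overturning moment M_o = P_a × H/3 = 228.7 × 2.967 = 678.5.
Resisting moment M_r = W × 2.79 = 862.9 × 2.79 = 2407.
FS_overturning = M_r/M_o = 2407/678.5 = 3.548.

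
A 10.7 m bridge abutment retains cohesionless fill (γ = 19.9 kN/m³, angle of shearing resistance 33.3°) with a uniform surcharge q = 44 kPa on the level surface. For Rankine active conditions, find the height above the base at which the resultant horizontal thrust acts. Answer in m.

4.09 m

K_a = 0.2911.
Triangular part P₁ = ½K_aγH² = 331.7 at H/3 = 3.567 m; rectangular part P₂ = K_a q H = 137.1 at H/2 = 5.350 m.
ȳ = (P₁·3.567 + P₂·5.350)/(P₁+P₂) = 4.088 m.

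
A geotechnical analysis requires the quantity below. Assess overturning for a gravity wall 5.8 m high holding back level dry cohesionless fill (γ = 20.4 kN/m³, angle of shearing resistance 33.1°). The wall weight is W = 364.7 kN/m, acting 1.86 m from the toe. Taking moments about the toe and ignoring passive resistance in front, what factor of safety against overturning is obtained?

K_a = tan²(45° − 33.1°/2) = 0.2936.
P_a = ½K_aγH² = 0.5×0.2936×20.4×5.8² = 100.7 kN/m, acting at H/3 = 1.933 m above the base.
Overturning moment M_o = P_a × H/3 = 100.7 × 1.933 = 194.8.
Resisting moment M_r = W × 1.86 = 364.7 × 1.86 = 678.3.
FS_overturning = M_r/M_o = 678.3/194.8 = 3.483.

3.48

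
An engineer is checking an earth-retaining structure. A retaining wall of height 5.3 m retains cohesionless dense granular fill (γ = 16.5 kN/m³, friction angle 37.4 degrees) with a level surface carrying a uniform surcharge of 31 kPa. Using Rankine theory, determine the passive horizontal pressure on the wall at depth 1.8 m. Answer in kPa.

K_p = (1 + sin φ)/(1 − sin φ) = 4.094.
σ_v = γz + q = 16.5 × 1.8 + 31 = 60.70 kPa.
σ_h = K_p σ_v = 4.094 × 60.70 = 248.5 kPa.

249 kPa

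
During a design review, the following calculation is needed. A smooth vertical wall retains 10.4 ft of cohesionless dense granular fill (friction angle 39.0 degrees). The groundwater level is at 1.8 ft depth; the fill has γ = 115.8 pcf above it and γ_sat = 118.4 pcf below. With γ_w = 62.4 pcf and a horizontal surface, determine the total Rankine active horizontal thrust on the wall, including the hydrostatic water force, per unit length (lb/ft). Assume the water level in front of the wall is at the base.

K_a = tan²(45° − φ/2) = 0.2275.
γ' = 118.4 − 62.4 = 56.00 pcf. Depth below WT = 8.6 ft.
σ'_h at WT = K_a γ d_w = 47.42 psf; at base = 47.42 + K_a γ' × 8.6 = 157.0 psf.
P₁ (0–1.8 ft) = ½×47.42×1.8 = 42.68. P₂ (1.8–10.4 ft) = ½(47.42+157.0)×8.6 = 879.0.
P_w = ½ γ_w h₂² = 0.5×62.4×8.6² = 2308. Total = 42.68+879.0+2308 = 3229 lb/ft.

3230 lb/ft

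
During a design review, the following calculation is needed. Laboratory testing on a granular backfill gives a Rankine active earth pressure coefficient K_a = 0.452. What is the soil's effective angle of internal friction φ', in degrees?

22.2°

K_a = tan²(45° − φ/2) ⇒ 45° − φ/2 = arctan(√0.452) = 33.91°.
φ = 2(45° − 33.91°) = 22.17°.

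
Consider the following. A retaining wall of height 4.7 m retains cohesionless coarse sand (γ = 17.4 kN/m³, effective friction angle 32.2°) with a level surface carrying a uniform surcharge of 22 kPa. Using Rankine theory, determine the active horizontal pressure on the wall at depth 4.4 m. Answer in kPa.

K_a = (1 − sin φ)/(1 + sin φ) = 0.3047.
σ_v = γz + q = 17.4 × 4.4 + 22 = 98.56 kPa.
σ_h = K_a σ_v = 0.3047 × 98.56 = 30.03 kPa.

30.0 kPa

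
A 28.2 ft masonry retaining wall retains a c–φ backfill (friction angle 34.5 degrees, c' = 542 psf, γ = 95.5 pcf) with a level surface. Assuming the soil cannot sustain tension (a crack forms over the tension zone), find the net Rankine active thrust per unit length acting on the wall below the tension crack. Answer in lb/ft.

580 lb/ft

K_a = 0.2768; √K_a = 0.5261.
Tension-crack depth z_c = 2c/(γ√K_a) = 2×542/(95.5×0.5261) = 21.57 ft.
σ_a at base = K_a γ H − 2c√K_a = 0.2768×95.5×28.2 − 2×542×0.5261 = 175.2 psf.
P_a = ½ × 175.2 × (H − z_c) = 0.5×175.2×6.626 = 580.3 lb/ft.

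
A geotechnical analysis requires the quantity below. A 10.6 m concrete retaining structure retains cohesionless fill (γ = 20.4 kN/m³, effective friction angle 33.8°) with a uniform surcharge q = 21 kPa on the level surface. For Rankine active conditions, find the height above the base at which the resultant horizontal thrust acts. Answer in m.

K_a = 0.2851.
Triangular part P₁ = ½K_aγH² = 326.7 at H/3 = 3.533 m; rectangular part P₂ = K_a q H = 63.46 at H/2 = 5.300 m.
ȳ = (P₁·3.533 + P₂·5.300)/(P₁+P₂) = 3.821 m.

3.82 m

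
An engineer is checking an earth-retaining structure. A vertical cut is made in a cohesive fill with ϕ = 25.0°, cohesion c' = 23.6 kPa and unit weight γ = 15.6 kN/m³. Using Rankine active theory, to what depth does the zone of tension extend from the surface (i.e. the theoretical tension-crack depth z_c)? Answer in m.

4.75 m

K_a = tan²(45° − 25.0°/2) = 0.4059; √K_a = 0.6371.
The active pressure is zero where K_a γ z = 2c√K_a, so z_c = 2c/(γ√K_a) = 2×23.6/(15.6×0.6371) = 4.749 m.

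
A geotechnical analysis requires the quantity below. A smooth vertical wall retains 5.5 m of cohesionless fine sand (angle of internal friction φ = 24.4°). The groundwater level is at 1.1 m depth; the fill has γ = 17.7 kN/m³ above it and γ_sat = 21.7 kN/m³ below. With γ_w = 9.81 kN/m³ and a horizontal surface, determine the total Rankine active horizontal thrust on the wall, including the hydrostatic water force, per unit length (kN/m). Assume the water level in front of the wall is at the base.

183 kN/m

K_a = tan²(45° − φ/2) = 0.4153.
γ' = 21.7 − 9.81 = 11.89 kN/m³. Depth below WT = 4.4 m.
σ'_h at WT = K_a γ d_w = 8.086 kPa; at base = 8.086 + K_a γ' × 4.4 = 29.81 kPa.
P₁ (0–1.1 m) = ½×8.086×1.1 = 4.447. P₂ (1.1–5.5 m) = ½(8.086+29.81)×4.4 = 83.38.
P_w = ½ γ_w h₂² = 0.5×9.81×4.4² = 94.96. Total = 4.447+83.38+94.96 = 182.8 kN/m.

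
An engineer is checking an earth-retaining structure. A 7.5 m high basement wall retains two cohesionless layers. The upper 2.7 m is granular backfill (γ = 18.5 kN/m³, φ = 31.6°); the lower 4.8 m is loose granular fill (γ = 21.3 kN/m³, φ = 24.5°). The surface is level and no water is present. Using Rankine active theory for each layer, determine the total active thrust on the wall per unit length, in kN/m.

K_a1 = tan²(45°−31.6°/2) = 0.3123; K_a2 = tan²(45°−24.5°/2) = 0.4137.
Layer 1: σ at base = K_a1 γ₁ h₁ = 15.60 kPa; P₁ = ½×15.60×2.7 = 21.06.
Layer 2: σ_v at top = γ₁h₁ = 49.95; σ_h top = K_a2×49.95 = 20.67; σ_h base = K_a2×(49.95+21.3×4.8) = 62.97.
P₂ = ½(20.67+62.97)×4.8 = 200.7. Total P_a = 21.06+200.7 = 221.8 kN/m.

222 kN/m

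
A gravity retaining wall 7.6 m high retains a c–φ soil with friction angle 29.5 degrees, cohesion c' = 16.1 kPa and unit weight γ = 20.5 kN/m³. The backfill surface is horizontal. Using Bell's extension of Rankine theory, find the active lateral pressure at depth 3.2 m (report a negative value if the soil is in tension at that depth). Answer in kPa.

K_a = (1 − sin φ)/(1 + sin φ) = 0.3401.
σ_a = K_a γ z − 2c√K_a = 0.3401×20.5×3.2 − 2×16.1×0.5832 = 3.532 kPa.

3.53 kPa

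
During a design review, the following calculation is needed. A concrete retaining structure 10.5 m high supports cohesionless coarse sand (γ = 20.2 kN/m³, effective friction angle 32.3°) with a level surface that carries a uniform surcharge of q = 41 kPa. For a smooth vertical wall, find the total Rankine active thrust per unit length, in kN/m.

469 kN/m

K_a = tan²(45° − φ/2) = 0.3035.
Soil triangle: ½ K_a γ H² = 0.5×0.3035×20.2×10.5² = 337.9 kN/m.
Surcharge rectangle: K_a q H = 0.3035×41×10.5 = 130.6 kN/m.
Total = 337.9 + 130.6 = 468.6 kN/m.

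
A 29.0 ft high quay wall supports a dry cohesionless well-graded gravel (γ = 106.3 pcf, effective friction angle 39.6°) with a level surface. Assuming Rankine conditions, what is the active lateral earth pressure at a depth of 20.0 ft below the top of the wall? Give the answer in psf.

K_a = (1 − sin φ)/(1 + sin φ) = 0.2214.
σ_h = K_a γ z = 0.2214 × 106.3 × 20.0 = 470.8 psf.

471 psf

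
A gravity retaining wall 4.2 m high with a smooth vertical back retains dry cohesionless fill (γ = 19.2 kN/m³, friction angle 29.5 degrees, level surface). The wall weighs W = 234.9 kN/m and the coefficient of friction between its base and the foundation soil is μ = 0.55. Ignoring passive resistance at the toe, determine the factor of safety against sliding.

2.24

K_a = tan²(45° − 29.5°/2) = 0.3401.
P_a = ½K_aγH² = 0.5×0.3401×19.2×4.2² = 57.59 kN/m, acting at H/3 = 1.400 m above the base.
FS_sliding = μW / P_a = 0.55×234.9 / 57.59 = 2.243.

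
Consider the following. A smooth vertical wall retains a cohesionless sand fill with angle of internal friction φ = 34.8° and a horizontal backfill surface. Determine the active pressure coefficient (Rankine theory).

0.273

K_a = (1 − sin φ)/(1 + sin φ) = (1 − sin 34.8°)/(1 + sin 34.8°) = 0.2733.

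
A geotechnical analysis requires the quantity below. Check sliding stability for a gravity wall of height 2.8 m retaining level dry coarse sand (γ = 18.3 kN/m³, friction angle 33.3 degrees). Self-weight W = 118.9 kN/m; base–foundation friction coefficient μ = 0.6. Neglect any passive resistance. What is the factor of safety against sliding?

K_a = tan²(45° − 33.3°/2) = 0.2911.
P_a = ½K_aγH² = 0.5×0.2911×18.3×2.8² = 20.88 kN/m, acting at H/3 = 0.9333 m above the base.
FS_sliding = μW / P_a = 0.6×118.9 / 20.88 = 3.416.

3.42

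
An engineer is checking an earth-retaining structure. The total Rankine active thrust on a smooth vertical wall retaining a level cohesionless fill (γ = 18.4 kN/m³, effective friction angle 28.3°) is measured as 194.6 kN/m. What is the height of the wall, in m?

7.70 m

K_a = 0.3568. P_a = ½ K_a γ H² ⇒ H = √(2P_a/(K_a γ)).
H = √(2×194.6/(0.3568×18.4)) = 7.700 m.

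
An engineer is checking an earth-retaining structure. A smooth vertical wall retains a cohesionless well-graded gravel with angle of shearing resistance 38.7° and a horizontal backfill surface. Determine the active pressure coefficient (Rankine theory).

0.231

K_a = tan²(45° − φ/2) = tan²(25.65°) = 0.2306.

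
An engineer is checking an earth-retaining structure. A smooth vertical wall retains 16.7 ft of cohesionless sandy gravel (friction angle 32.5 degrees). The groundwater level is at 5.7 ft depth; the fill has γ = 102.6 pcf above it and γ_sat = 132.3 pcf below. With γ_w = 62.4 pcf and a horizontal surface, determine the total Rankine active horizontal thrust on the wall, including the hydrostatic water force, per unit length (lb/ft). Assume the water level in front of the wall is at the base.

K_a = tan²(45° − φ/2) = 0.3010.
γ' = 132.3 − 62.4 = 69.90 pcf. Depth below WT = 11.0 ft.
σ'_h at WT = K_a γ d_w = 176.0 psf; at base = 176.0 + K_a γ' × 11.0 = 407.4 psf.
P₁ (0–5.7 ft) = ½×176.0×5.7 = 501.7. P₂ (5.7–16.7 ft) = ½(176.0+407.4)×11.0 = 3209.
P_w = ½ γ_w h₂² = 0.5×62.4×11.0² = 3775. Total = 501.7+3209+3775 = 7486 lb/ft.

7490 lb/ft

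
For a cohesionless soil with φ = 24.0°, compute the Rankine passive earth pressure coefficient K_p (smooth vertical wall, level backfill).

K_p = (1 + sin φ)/(1 − sin φ) = tan²(45° + 24.0°/2) = 2.371.

2.37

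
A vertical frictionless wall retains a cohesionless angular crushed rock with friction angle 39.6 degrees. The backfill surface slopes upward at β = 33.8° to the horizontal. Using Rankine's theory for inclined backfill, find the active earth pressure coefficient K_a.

K_a = cos β · (cos β − √(cos²β − cos²φ)) / (cos β + √(cos²β − cos²φ)).
cos β = 0.8310, cos φ = 0.7705, √(cos²β − cos²φ) = 0.3112.
K_a = 0.8310 × (0.8310 − 0.3112)/(0.8310 + 0.3112) = 0.3782.

0.378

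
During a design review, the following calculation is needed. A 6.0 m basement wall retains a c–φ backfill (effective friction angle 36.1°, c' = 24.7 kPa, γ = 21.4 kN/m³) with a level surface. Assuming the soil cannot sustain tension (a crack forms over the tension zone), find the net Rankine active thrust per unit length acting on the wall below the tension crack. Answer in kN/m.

K_a = 0.2585; √K_a = 0.5084.
Tension-crack depth z_c = 2c/(γ√K_a) = 2×24.7/(21.4×0.5084) = 4.540 m.
σ_a at base = K_a γ H − 2c√K_a = 0.2585×21.4×6.0 − 2×24.7×0.5084 = 8.075 kPa.
P_a = ½ × 8.075 × (H − z_c) = 0.5×8.075×1.460 = 5.893 kN/m.

5.89 kN/m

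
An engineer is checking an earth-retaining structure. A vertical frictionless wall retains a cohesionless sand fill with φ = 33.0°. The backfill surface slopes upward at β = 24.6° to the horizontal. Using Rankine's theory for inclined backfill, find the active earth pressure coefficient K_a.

K_a = cos β · (cos β − √(cos²β − cos²φ)) / (cos β + √(cos²β − cos²φ)).
cos β = 0.9092, cos φ = 0.8387, √(cos²β − cos²φ) = 0.3512.
K_a = 0.9092 × (0.9092 − 0.3512)/(0.9092 + 0.3512) = 0.4025.

0.403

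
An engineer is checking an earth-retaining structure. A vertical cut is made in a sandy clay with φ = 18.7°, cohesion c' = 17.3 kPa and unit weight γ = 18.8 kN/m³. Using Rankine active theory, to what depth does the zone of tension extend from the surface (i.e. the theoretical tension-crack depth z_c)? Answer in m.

2.57 m

K_a = tan²(45° − 18.7°/2) = 0.5144; √K_a = 0.7173.
The active pressure is zero where K_a γ z = 2c√K_a, so z_c = 2c/(γ√K_a) = 2×17.3/(18.8×0.7173) = 2.566 m.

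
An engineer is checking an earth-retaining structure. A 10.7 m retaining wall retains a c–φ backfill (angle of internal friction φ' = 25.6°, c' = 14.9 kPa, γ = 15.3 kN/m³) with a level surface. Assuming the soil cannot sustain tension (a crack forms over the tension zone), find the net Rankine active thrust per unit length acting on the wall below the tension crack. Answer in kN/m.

176 kN/m

K_a = 0.3966; √K_a = 0.6297.
Tension-crack depth z_c = 2c/(γ√K_a) = 2×14.9/(15.3×0.6297) = 3.093 m.
σ_a at base = K_a γ H − 2c√K_a = 0.3966×15.3×10.7 − 2×14.9×0.6297 = 46.16 kPa.
P_a = ½ × 46.16 × (H − z_c) = 0.5×46.16×7.607 = 175.6 kN/m.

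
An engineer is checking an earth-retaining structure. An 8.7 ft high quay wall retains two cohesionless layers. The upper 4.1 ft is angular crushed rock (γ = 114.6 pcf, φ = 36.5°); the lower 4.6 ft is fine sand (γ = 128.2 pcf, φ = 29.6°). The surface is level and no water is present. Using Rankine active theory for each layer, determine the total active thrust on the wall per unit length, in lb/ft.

K_a1 = tan²(45°−36.5°/2) = 0.2541; K_a2 = tan²(45°−29.6°/2) = 0.3387.
Layer 1: σ at base = K_a1 γ₁ h₁ = 119.4 psf; P₁ = ½×119.4×4.1 = 244.7.
Layer 2: σ_v at top = γ₁h₁ = 469.9; σ_h top = K_a2×469.9 = 159.2; σ_h base = K_a2×(469.9+128.2×4.6) = 358.9.
P₂ = ½(159.2+358.9)×4.6 = 1192. Total P_a = 244.7+1192 = 1436 lb/ft.

1440 lb/ft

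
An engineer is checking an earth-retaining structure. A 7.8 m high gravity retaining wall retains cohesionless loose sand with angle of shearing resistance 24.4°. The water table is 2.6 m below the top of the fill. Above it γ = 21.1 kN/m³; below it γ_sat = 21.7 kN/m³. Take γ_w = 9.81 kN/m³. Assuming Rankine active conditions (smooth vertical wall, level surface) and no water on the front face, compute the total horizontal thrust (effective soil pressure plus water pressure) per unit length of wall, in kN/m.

347 kN/m

K_a = tan²(45° − φ/2) = 0.4153.
γ' = 21.7 − 9.81 = 11.89 kN/m³. Depth below WT = 5.2 m.
σ'_h at WT = K_a γ d_w = 22.78 kPa; at base = 22.78 + K_a γ' × 5.2 = 48.46 kPa.
P₁ (0–2.6 m) = ½×22.78×2.6 = 29.62. P₂ (2.6–7.8 m) = ½(22.78+48.46)×5.2 = 185.2.
P_w = ½ γ_w h₂² = 0.5×9.81×5.2² = 132.6. Total = 29.62+185.2+132.6 = 347.5 kN/m.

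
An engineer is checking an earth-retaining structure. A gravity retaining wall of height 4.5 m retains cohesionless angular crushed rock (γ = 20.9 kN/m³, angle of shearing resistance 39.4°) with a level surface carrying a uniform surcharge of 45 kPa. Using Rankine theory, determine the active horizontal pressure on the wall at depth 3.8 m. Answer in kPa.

27.8 kPa

K_a = (1 − sin φ)/(1 + sin φ) = 0.2234.
σ_v = γz + q = 20.9 × 3.8 + 45 = 124.4 kPa.
σ_h = K_a σ_v = 0.2234 × 124.4 = 27.80 kPa.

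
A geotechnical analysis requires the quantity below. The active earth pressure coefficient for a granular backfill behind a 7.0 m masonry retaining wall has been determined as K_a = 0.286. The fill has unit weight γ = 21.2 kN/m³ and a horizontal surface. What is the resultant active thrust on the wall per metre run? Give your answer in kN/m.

149 kN/m

P = ½ K_a γ H² = 0.5 × 0.286 × 21.2 × 7.0² = 148.5 kN/m.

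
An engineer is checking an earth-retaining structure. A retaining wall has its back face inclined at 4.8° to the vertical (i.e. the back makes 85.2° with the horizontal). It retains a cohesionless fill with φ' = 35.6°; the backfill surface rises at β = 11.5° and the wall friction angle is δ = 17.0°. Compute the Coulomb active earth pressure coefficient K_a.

0.315

K_a = sin²(α+φ) / [sin²α · sin(α−δ) · (1 + √{sin(φ+δ)sin(φ−β) / (sin(α−δ)sin(α+β))})²].
With α = 85.2°, φ = 35.6°, δ = 17.0°, β = 11.5°: K_a = 0.3153.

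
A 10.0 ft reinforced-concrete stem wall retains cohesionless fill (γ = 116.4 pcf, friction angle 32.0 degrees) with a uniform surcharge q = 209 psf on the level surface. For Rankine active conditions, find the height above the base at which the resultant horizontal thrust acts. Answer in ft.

K_a = 0.3073.
Triangular part P₁ = ½K_aγH² = 1788 at H/3 = 3.333 ft; rectangular part P₂ = K_a q H = 642.2 at H/2 = 5.000 ft.
ȳ = (P₁·3.333 + P₂·5.000)/(P₁+P₂) = 3.774 ft.

3.77 ft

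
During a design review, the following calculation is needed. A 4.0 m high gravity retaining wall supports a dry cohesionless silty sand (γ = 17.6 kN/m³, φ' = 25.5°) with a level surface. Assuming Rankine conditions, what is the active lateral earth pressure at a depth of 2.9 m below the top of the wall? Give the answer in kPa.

20.3 kPa

K_a = (1 − sin φ)/(1 + sin φ) = 0.3981.
σ_h = K_a γ z = 0.3981 × 17.6 × 2.9 = 20.32 kPa.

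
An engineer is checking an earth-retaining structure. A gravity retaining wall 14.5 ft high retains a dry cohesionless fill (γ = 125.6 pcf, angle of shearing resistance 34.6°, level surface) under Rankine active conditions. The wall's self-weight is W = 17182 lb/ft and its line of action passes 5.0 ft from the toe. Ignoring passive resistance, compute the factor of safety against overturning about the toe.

4.88

K_a = tan²(45° − 34.6°/2) = 0.2756.
P_a = ½K_aγH² = 0.5×0.2756×125.6×14.5² = 3639 lb/ft, acting at H/3 = 4.833 ft above the base.
Overturning moment M_o = P_a × H/3 = 3639 × 4.833 = 17590.
Resisting moment M_r = W × 5.0 = 17182 × 5.0 = 85910.
FS_overturning = M_r/M_o = 85910/17590 = 4.884.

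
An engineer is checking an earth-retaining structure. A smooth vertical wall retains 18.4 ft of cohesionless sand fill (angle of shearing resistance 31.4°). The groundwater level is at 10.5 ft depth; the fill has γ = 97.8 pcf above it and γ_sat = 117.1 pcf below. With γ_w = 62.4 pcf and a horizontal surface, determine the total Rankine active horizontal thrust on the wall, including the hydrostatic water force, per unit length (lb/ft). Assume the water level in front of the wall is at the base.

6740 lb/ft

K_a = tan²(45° − φ/2) = 0.3149.
γ' = 117.1 − 62.4 = 54.70 pcf. Depth below WT = 7.9 ft.
σ'_h at WT = K_a γ d_w = 323.4 psf; at base = 323.4 + K_a γ' × 7.9 = 459.5 psf.
P₁ (0–10.5 ft) = ½×323.4×10.5 = 1698. P₂ (10.5–18.4 ft) = ½(323.4+459.5)×7.9 = 3092.
P_w = ½ γ_w h₂² = 0.5×62.4×7.9² = 1947. Total = 1698+3092+1947 = 6737 lb/ft.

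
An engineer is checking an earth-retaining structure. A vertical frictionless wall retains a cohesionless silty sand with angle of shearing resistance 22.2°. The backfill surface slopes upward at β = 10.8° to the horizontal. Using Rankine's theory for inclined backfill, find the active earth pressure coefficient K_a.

0.490

K_a = cos β · (cos β − √(cos²β − cos²φ)) / (cos β + √(cos²β − cos²φ)).
cos β = 0.9823, cos φ = 0.9259, √(cos²β − cos²φ) = 0.3281.
K_a = 0.9823 × (0.9823 − 0.3281)/(0.9823 + 0.3281) = 0.4904.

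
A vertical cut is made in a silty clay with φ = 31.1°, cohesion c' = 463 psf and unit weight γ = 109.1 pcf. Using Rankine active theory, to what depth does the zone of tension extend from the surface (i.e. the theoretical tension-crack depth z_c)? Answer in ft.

15.0 ft

K_a = tan²(45° − 31.1°/2) = 0.3188; √K_a = 0.5646.
The active pressure is zero where K_a γ z = 2c√K_a, so z_c = 2c/(γ√K_a) = 2×463/(109.1×0.5646) = 15.03 ft.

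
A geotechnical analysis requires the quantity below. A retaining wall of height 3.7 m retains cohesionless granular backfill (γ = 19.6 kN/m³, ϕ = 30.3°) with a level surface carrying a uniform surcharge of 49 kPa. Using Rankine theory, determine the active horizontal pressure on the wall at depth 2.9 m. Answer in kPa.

34.9 kPa

K_a = (1 − sin φ)/(1 + sin φ) = 0.3293.
σ_v = γz + q = 19.6 × 2.9 + 49 = 105.8 kPa.
σ_h = K_a σ_v = 0.3293 × 105.8 = 34.86 kPa.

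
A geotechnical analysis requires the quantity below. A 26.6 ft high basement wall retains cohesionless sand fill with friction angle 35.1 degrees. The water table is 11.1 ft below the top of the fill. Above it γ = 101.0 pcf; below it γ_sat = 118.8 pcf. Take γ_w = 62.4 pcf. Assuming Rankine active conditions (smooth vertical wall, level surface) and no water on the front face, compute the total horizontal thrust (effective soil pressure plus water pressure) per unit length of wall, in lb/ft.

K_a = tan²(45° − φ/2) = 0.2698.
γ' = 118.8 − 62.4 = 56.40 pcf. Depth below WT = 15.5 ft.
σ'_h at WT = K_a γ d_w = 302.5 psf; at base = 302.5 + K_a γ' × 15.5 = 538.4 psf.
P₁ (0–11.1 ft) = ½×302.5×11.1 = 1679. P₂ (11.1–26.6 ft) = ½(302.5+538.4)×15.5 = 6517.
P_w = ½ γ_w h₂² = 0.5×62.4×15.5² = 7496. Total = 1679+6517+7496 = 15690 lb/ft.

15700 lb/ft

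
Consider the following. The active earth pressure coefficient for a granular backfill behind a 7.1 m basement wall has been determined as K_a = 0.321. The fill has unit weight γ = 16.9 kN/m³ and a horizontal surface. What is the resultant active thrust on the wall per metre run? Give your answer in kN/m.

P = ½ K_a γ H² = 0.5 × 0.321 × 16.9 × 7.1² = 136.7 kN/m.

137 kN/m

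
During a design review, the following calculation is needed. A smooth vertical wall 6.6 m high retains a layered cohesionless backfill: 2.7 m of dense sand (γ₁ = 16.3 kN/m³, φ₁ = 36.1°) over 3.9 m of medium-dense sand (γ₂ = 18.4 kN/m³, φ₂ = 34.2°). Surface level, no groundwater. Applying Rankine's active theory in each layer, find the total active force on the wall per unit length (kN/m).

103 kN/m

K_a1 = tan²(45°−36.1°/2) = 0.2585; K_a2 = tan²(45°−34.2°/2) = 0.2803.
Layer 1: σ at base = K_a1 γ₁ h₁ = 11.38 kPa; P₁ = ½×11.38×2.7 = 15.36.
Layer 2: σ_v at top = γ₁h₁ = 44.01; σ_h top = K_a2×44.01 = 12.34; σ_h base = K_a2×(44.01+18.4×3.9) = 32.46.
P₂ = ½(12.34+32.46)×3.9 = 87.35. Total P_a = 15.36+87.35 = 102.7 kN/m.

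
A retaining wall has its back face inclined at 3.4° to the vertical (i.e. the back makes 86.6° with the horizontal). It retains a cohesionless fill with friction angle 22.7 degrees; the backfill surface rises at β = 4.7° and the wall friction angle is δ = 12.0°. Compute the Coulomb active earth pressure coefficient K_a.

K_a = sin²(α+φ) / [sin²α · sin(α−δ) · (1 + √{sin(φ+δ)sin(φ−β) / (sin(α−δ)sin(α+β))})²].
With α = 86.6°, φ = 22.7°, δ = 12.0°, β = 4.7°: K_a = 0.4552.

0.455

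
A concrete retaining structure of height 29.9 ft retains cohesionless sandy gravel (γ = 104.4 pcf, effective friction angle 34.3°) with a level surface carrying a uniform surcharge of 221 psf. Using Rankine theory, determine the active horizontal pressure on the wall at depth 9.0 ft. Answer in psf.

K_a = (1 − sin φ)/(1 + sin φ) = 0.2792.
σ_v = γz + q = 104.4 × 9.0 + 221 = 1161 psf.
σ_h = K_a σ_v = 0.2792 × 1161 = 324.0 psf.

324 psf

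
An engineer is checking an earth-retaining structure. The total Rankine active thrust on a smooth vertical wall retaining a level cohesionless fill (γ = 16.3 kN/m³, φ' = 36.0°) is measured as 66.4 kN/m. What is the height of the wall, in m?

5.60 m

K_a = 0.2596. P_a = ½ K_a γ H² ⇒ H = √(2P_a/(K_a γ)).
H = √(2×66.4/(0.2596×16.3)) = 5.602 m.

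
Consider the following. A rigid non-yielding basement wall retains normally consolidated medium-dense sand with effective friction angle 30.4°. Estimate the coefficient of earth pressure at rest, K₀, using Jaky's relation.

0.494

K₀ = 1 − sin φ' = 1 − sin 30.4° = 0.4940.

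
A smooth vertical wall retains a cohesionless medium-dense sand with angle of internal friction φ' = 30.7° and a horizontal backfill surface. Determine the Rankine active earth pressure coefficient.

K_a = tan²(45° − φ/2) = tan²(29.65°) = 0.3240.

0.324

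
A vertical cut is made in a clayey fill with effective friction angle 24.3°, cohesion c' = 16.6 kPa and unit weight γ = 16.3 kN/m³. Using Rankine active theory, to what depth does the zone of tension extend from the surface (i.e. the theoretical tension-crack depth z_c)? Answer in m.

3.15 m

K_a = tan²(45° − 24.3°/2) = 0.4169; √K_a = 0.6457.
The active pressure is zero where K_a γ z = 2c√K_a, so z_c = 2c/(γ√K_a) = 2×16.6/(16.3×0.6457) = 3.154 m.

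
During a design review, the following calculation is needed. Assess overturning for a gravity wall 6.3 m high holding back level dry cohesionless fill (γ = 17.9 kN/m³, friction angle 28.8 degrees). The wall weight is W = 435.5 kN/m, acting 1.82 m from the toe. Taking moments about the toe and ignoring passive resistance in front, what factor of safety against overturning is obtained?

3.04

K_a = tan²(45° − 28.8°/2) = 0.3498.
P_a = ½K_aγH² = 0.5×0.3498×17.9×6.3² = 124.2 kN/m, acting at H/3 = 2.100 m above the base.
Overturning moment M_o = P_a × H/3 = 124.2 × 2.100 = 260.9.
Resisting moment M_r = W × 1.82 = 435.5 × 1.82 = 792.6.
FS_overturning = M_r/M_o = 792.6/260.9 = 3.038.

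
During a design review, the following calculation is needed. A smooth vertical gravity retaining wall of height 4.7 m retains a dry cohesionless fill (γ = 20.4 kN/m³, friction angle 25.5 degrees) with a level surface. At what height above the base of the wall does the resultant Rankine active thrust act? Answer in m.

1.57 m

K_a = 0.3981.
The pressure distribution is triangular, so the resultant acts at H/3 above the base = 4.7/3 = 1.567 m.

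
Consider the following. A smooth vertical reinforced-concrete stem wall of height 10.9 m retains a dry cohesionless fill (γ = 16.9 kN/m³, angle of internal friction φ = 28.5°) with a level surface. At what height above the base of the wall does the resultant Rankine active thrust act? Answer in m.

3.63 m

K_a = 0.3540.
The pressure distribution is triangular, so the resultant acts at H/3 above the base = 10.9/3 = 3.633 m.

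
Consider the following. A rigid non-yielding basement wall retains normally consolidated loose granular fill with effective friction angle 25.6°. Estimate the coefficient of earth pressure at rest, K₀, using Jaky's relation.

0.568

K₀ = 1 − sin φ' = 1 − sin 25.6° = 0.5679.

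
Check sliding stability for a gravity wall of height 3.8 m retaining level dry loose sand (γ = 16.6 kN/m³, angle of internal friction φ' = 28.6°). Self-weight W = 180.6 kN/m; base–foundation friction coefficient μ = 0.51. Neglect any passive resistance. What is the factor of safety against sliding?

K_a = tan²(45° − 28.6°/2) = 0.3525.
P_a = ½K_aγH² = 0.5×0.3525×16.6×3.8² = 42.25 kN/m, acting at H/3 = 1.267 m above the base.
FS_sliding = μW / P_a = 0.51×180.6 / 42.25 = 2.180.

2.18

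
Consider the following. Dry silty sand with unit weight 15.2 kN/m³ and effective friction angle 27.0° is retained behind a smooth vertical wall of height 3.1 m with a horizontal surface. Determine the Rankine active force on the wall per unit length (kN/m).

K_a = tan²(45° − φ/2) = 0.3755.
P_a = ½ K_a γ H² = 0.5 × 0.3755 × 15.2 × 3.1² = 27.43 kN/m.

27.4 kN/m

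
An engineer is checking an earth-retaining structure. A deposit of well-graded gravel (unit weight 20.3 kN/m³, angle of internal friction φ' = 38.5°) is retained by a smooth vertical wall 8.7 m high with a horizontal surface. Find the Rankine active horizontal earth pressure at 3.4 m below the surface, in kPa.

16.1 kPa

K_a = (1 − sin φ)/(1 + sin φ) = 0.2327.
σ_h = K_a γ z = 0.2327 × 20.3 × 3.4 = 16.06 kPa.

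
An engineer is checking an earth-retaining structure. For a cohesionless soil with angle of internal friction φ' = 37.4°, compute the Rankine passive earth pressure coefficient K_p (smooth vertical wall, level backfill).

4.09

K_p = (1 + sin φ)/(1 − sin φ) = tan²(45° + 37.4°/2) = 4.094.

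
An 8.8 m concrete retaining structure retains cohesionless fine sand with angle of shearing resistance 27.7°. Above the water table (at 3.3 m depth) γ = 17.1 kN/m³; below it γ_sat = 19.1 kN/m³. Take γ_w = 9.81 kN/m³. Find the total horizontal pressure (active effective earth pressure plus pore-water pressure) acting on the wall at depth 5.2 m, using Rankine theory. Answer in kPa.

K_a = (1 − sin φ)/(1 + sin φ) = 0.3653.
γ' = 19.1 − 9.81 = 9.290 kN/m³.
Effective vertical stress at 5.2 m: σ'_v = 17.1×3.3 + 9.290×1.90 = 74.08 kPa.
σ'_h = K_a σ'_v = 0.3653 × 74.08 = 27.06 kPa; u = γ_w × 1.90 = 18.64 kPa.
Total σ_h = 27.06 + 18.64 = 45.70 kPa.

45.7 kPa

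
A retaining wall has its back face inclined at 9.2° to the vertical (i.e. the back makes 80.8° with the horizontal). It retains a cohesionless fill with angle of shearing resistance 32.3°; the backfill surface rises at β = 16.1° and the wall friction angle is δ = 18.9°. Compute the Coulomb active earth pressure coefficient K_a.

K_a = sin²(α+φ) / [sin²α · sin(α−δ) · (1 + √{sin(φ+δ)sin(φ−β) / (sin(α−δ)sin(α+β))})²].
With α = 80.8°, φ = 32.3°, δ = 18.9°, β = 16.1°: K_a = 0.4385.

0.438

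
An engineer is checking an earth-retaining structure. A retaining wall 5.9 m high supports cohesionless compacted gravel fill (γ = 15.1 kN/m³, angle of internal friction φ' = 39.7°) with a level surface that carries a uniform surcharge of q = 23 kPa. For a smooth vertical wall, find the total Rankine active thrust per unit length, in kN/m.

87.8 kN/m

K_a = tan²(45° − φ/2) = 0.2204.
Soil triangle: ½ K_a γ H² = 0.5×0.2204×15.1×5.9² = 57.93 kN/m.
Surcharge rectangle: K_a q H = 0.2204×23×5.9 = 29.91 kN/m.
Total = 57.93 + 29.91 = 87.84 kN/m.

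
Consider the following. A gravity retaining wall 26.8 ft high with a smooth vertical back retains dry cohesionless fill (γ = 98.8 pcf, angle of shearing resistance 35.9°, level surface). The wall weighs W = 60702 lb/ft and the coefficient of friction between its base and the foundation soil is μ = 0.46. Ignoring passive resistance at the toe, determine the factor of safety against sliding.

K_a = tan²(45° − 35.9°/2) = 0.2607.
P_a = ½K_aγH² = 0.5×0.2607×98.8×26.8² = 9251 lb/ft, acting at H/3 = 8.933 ft above the base.
FS_sliding = μW / P_a = 0.46×60702 / 9251 = 3.018.

3.02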